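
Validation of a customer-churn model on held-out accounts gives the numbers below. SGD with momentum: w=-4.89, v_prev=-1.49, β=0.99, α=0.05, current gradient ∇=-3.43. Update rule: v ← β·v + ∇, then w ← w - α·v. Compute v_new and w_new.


v_new = 0.99·-1.49 - 3.43 = -1.4751 - 3.43 = -4.9051
w_new = -4.89 - 0.05·-4.9051 = -4.89 + 0.245255 = -4.644745

v_new=-4.9051, w_new=-4.644745


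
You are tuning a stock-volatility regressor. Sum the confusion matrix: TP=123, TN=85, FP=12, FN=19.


Total = TP + TN + FP + FN
= 123 + 85 + 12 + 19
= 239
(Predicted positive: 135, predicted negative: 104)

239


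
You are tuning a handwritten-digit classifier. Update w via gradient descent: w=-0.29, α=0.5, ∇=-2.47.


w_new = w - α·∇
= -0.29 - 0.5·-2.47
= -0.29 + 1.235
= 0.945

0.945


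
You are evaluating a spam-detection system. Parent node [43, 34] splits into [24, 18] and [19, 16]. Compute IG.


Parent = [43, 34], H_parent = 0.9901
H_left = 0.9852 (n=42), H_right = 0.9947 (n=35)
H_children = (42/77)·0.9852 + (35/77)·0.9947 = 0.9895
IG = 0.9901 - 0.9895 = 0.0006

0.0006


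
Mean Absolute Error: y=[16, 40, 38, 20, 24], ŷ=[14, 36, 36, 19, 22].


Absolute errors: |16-14|=2, |40-36|=4, |38-36|=2, |20-19|=1, |24-22|=2
Sum = 11
MAE = 11/5 = 11/5

11/5


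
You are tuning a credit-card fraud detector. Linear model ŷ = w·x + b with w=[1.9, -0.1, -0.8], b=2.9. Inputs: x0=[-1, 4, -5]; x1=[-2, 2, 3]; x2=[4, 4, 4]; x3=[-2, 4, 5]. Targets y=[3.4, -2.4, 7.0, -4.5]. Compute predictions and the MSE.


ŷ0 = (1.9)·(-1) + (-0.1)·(4) + (-0.8)·(-5) + 2.9 = 4.6
ŷ1 = (1.9)·(-2) + (-0.1)·(2) + (-0.8)·(3) + 2.9 = -3.5
ŷ2 = (1.9)·(4) + (-0.1)·(4) + (-0.8)·(4) + 2.9 = 6.9
ŷ3 = (1.9)·(-2) + (-0.1)·(4) + (-0.8)·(5) + 2.9 = -5.3
errors² = [1.44, 1.21, 0.01, 0.64]
MSE = 3.3000/4 = 0.825

0.825


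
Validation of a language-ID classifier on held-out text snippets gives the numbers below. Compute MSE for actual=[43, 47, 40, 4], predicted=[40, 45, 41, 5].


Squared errors: (43-40)²=9, (47-45)²=4, (40-41)²=1, (4-5)²=1
Sum = 15
MSE = 15/4 = 15/4

15/4


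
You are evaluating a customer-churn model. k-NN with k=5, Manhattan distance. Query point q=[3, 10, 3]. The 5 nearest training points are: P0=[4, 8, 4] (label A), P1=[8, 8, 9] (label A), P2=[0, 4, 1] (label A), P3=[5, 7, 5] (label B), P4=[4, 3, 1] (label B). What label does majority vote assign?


d(q,P0) = 4  (label A)
d(q,P1) = 13  (label A)
d(q,P2) = 11  (label A)
d(q,P3) = 7  (label B)
d(q,P4) = 10  (label B)
Votes: A=3, B=2
Majority → A

A


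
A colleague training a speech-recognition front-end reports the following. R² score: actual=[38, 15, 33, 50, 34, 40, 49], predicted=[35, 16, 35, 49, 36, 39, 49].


ȳ = 37
SS_res = Σ(y-ŷ)² = 20
SS_tot = Σ(y-ȳ)² = 832
R² = 1 - SS_res/SS_tot = 1 - 0.024 = 0.976

0.976


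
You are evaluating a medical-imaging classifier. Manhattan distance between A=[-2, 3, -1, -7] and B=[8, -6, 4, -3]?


d = |-2-8| + |3+ 6| + |-1-4| + |-7+ 3|
  = 10 + 9 + 5 + 4
  = 28

28


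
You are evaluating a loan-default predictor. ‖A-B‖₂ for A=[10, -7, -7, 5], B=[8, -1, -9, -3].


d = √((10-8)² + (-7+ 1)² + (-7+ 9)² + (5+ 3)²)
  = √(4 + 36 + 4 + 64)
  = √108 = 10.3923

10.3923


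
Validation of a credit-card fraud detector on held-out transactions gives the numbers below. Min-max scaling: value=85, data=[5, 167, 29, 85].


min=5, max=167
(85-5)/(167-5) = 80/162 = 0.4938

0.4938


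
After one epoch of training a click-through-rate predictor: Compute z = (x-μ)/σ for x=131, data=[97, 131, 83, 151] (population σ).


μ = 115.5, σ = 26.9212
z = (131 - 115.5)/26.9212 = 0.5758

0.5758


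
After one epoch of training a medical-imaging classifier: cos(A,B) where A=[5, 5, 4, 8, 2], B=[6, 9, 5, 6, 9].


A·B = 5·6 + 5·9 + 4·5 + 8·6 + 2·9 = 161
‖A‖ = √134 = 11.5758, ‖B‖ = √259 = 16.0935
cos = 161/(√134·√259) = 161/√34706 = 0.8642

0.8642


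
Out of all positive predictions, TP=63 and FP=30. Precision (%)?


Precision = TP/(TP+FP)
= 63/(63+30)
= 63/93 = 67.74%

67.74%


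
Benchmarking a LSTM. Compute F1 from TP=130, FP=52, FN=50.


Precision = 130/182 = 0.7143
Recall = 130/180 = 0.7222
F1 = 2·P·R/(P+R) = 2·TP/(2·TP+FP+FN) = 260/(260+52+50) = 260/362 = 0.7182

0.7182


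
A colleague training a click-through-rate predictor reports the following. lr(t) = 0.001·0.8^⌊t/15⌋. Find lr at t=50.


n_drops = ⌊50/15⌋ = 3
lr = 0.001·0.8^3 = 0.001·0.512 = 0.000512

0.000512


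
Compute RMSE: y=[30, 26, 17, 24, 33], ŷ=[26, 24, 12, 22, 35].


MSE = 53/5 = 10.6
RMSE = √(53/5) = 3.2558

3.2558


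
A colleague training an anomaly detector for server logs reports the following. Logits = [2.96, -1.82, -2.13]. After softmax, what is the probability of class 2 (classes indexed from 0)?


Exponentials: e^2.96=19.298, e^-1.82=0.162, e^-2.13=0.1188
Sum = 19.5788
Softmax = [0.9857, 0.0083, 0.0061]
p[2] = 0.1188/19.5788 = 0.0061

0.0061


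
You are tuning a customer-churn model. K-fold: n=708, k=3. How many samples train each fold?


Fold size = 708/3 = 236
Training per fold = 708 - 236 = 472

472


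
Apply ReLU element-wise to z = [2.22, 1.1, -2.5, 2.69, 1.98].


ReLU(2.22) = max(0, 2.22) = 2.22
ReLU(1.1) = max(0, 1.1) = 1.1
ReLU(-2.5) = max(0, -2.5) = 0.0
ReLU(2.69) = max(0, 2.69) = 2.69
ReLU(1.98) = max(0, 1.98) = 1.98
result = [2.22, 1.1, 0.0, 2.69, 1.98]

[2.22, 1.1, 0.0, 2.69, 1.98]


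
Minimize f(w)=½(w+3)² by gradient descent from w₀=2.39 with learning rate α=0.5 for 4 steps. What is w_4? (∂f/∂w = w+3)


step 1: grad = 2.39+3 = 5.39; w = 2.39 - 0.5·(5.39) = -0.305
step 2: grad = -0.305+3 = 2.695; w = -0.305 - 0.5·(2.695) = -1.6525
step 3: grad = -1.6525+3 = 1.3475; w = -1.6525 - 0.5·(1.3475) = -2.32625
step 4: grad = -2.32625+3 = 0.67375; w = -2.32625 - 0.5·(0.67375) = -2.663125

-2.663125


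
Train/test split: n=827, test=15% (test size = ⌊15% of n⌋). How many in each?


Test = ⌊827·15/100⌋ = 124
Train = 827 - 124 = 703

Train: 703, Test: 124


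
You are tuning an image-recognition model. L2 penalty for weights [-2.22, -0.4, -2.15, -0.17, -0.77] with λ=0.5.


‖w‖₂² = (-2.22)² + (-0.4)² + (-2.15)² + (-0.17)² + (-0.77)²
     = 4.9284 + 0.16 + 4.6225 + 0.0289 + 0.5929
     = 10.3327
λ·‖w‖₂² = 0.5·10.3327 = 5.16635

5.16635


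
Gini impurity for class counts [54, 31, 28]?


Probabilities: [54/113, 31/113, 28/113] ≈ [0.4779, 0.2743, 0.2478]
Σpᵢ² = (2916 + 961 + 784)/113² = 4661/12769
Gini = 1 - Σpᵢ² = 1 - 4661/12769 = 0.635

0.635


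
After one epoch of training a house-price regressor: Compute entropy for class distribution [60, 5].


Probabilities: [60/65, 5/65] ≈ [0.9231, 0.0769]
H = -((60/65)·log₂(60/65) + (5/65)·log₂(5/65))
  = 0.3912 bits

0.3912 bits


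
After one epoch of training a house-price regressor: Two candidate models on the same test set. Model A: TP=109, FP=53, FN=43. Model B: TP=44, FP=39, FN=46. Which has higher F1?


Model A: P=109/162=0.6728, R=109/152=0.7171, F1=2PR/(P+R)=2TP/(2TP+FP+FN)=218/314=0.6943
Model B: P=44/83=0.5301, R=44/90=0.4889, F1=2PR/(P+R)=2TP/(2TP+FP+FN)=88/173=0.5087
0.6943 > 0.5087 → Model A

Model A


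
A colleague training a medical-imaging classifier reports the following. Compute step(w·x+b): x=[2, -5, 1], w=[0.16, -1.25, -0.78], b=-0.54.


z = (2)·(0.16) + (-5)·(-1.25) + (1)·(-0.78) - 0.54
  = 5.25
step(z) = 1 (z≥0)

1


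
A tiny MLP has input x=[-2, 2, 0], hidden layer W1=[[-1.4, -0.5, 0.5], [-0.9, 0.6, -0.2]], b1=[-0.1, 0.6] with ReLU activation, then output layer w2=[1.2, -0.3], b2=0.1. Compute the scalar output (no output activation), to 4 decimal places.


z1[0] = (-1.4)·(-2) + (-0.5)·(2) + (0.5)·(0) - 0.1 = 1.7
z1[1] = (-0.9)·(-2) + (0.6)·(2) + (-0.2)·(0) + 0.6 = 3.6
h = ReLU(z1) = [1.7, 3.6]
output = (1.2)·(1.7) + (-0.3)·(3.6) + 0.1 = 1.06

1.06


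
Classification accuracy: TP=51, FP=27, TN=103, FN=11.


Accuracy = (TP+TN)/(TP+TN+FP+FN)
= (51+103)/(192)
= 154/192 = 80.21%

80.21%


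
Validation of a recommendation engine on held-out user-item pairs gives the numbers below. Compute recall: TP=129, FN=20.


Recall = TP/(TP+FN)
= 129/(129+20)
= 129/149 = 86.58%

86.58%


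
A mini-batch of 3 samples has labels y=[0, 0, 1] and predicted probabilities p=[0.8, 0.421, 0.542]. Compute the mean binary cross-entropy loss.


L[0] = -ln(1-0.8) = -ln(0.2) = 1.6094
L[1] = -ln(1-0.421) = -ln(0.579) = 0.5465
L[2] = -ln(0.542) = 0.6125
mean = (1.6094 + 0.5465 + 0.6125)/3 = 0.9228

0.9228


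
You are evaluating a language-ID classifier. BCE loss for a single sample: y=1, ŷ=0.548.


BCE = -[y·ln(p) + (1-y)·ln(1-p)]
= -1·ln(0.548) - 0
= -ln(0.548) = 0.6015

0.6015


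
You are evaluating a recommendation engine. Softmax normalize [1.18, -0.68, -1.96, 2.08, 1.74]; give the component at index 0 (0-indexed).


Exponentials: e^1.18=3.2544, e^-0.68=0.5066, e^-1.96=0.1409, e^2.08=8.0045, e^1.74=5.6973
Sum = 17.6037
Softmax = [0.1849, 0.0288, 0.008, 0.4547, 0.3236]
p[0] = 3.2544/17.6037 = 0.1849

0.1849


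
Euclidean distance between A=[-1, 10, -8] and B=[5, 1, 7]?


d = √((-1-5)² + (10-1)² + (-8-7)²)
  = √(36 + 81 + 225)
  = √342 = 18.4932

18.4932


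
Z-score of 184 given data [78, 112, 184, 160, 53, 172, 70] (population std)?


μ = 118.4286, σ = 49.5692
z = (184 - 118.4286)/49.5692 = 1.3228

1.3228


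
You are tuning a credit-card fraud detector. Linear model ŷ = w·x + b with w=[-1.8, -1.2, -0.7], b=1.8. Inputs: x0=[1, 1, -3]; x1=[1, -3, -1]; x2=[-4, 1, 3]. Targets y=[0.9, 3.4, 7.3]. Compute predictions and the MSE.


ŷ0 = (-1.8)·(1) + (-1.2)·(1) + (-0.7)·(-3) + 1.8 = 0.9
ŷ1 = (-1.8)·(1) + (-1.2)·(-3) + (-0.7)·(-1) + 1.8 = 4.3
ŷ2 = (-1.8)·(-4) + (-1.2)·(1) + (-0.7)·(3) + 1.8 = 5.7
errors² = [0.0, 0.81, 2.56]
MSE = 3.3700/3 = 1.1233

1.1233


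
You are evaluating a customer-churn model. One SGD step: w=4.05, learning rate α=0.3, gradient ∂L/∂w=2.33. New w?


w_new = w - α·∇
= 4.05 - 0.3·2.33
= 4.05 - 0.699
= 3.351

3.351


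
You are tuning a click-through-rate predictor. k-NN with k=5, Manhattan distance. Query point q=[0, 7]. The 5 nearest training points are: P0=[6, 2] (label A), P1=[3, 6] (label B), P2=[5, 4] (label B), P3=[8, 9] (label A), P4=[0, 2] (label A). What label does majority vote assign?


d(q,P0) = 11  (label A)
d(q,P1) = 4  (label B)
d(q,P2) = 8  (label B)
d(q,P3) = 10  (label A)
d(q,P4) = 5  (label A)
Votes: A=3, B=2
Majority → A

A


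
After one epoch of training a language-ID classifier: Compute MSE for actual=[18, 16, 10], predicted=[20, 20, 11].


Squared errors: (18-20)²=4, (16-20)²=16, (10-11)²=1
Sum = 21
MSE = 21/3 = 7

7


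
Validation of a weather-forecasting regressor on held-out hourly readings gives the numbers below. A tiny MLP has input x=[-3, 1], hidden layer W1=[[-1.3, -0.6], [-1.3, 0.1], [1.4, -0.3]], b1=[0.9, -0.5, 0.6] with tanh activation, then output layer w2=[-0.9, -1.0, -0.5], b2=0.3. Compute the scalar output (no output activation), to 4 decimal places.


z1[0] = (-1.3)·(-3) + (-0.6)·(1) + 0.9 = 4.2
z1[1] = (-1.3)·(-3) + (0.1)·(1) - 0.5 = 3.5
z1[2] = (1.4)·(-3) + (-0.3)·(1) + 0.6 = -3.9
h = tanh(z1) = [0.9996, 0.9982, -0.9992]
output = (-0.9)·(0.9996) + (-1.0)·(0.9982) + (-0.5)·(-0.9992) + 0.3 = -1.0982

-1.0982


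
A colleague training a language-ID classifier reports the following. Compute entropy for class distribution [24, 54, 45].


Probabilities: [24/123, 54/123, 45/123] ≈ [0.1951, 0.439, 0.3659]
H = -((24/123)·log₂(24/123) + (54/123)·log₂(54/123) + (45/123)·log₂(45/123))
  = 1.5121 bits

1.5121 bits


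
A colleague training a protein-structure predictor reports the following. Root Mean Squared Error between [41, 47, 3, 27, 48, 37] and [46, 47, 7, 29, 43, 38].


MSE = 71/6 = 11.8333
RMSE = √(71/6) = 3.44

3.44


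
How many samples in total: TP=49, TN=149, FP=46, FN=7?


Total = TP + TN + FP + FN
= 49 + 149 + 46 + 7
= 251
(Predicted positive: 95, predicted negative: 156)

251


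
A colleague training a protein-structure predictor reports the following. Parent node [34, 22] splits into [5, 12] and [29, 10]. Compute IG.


Parent = [34, 22], H_parent = 0.9666
H_left = 0.874 (n=17), H_right = 0.8213 (n=39)
H_children = (17/56)·0.874 + (39/56)·0.8213 = 0.8373
IG = 0.9666 - 0.8373 = 0.1293

0.1293


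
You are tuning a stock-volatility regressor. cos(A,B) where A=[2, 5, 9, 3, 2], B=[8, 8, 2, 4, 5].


A·B = 2·8 + 5·8 + 9·2 + 3·4 + 2·5 = 96
‖A‖ = √123 = 11.0905, ‖B‖ = √173 = 13.1529
cos = 96/(√123·√173) = 96/√21279 = 0.6581

0.6581


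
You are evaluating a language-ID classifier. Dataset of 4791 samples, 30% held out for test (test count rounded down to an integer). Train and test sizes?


Test = ⌊4791·30/100⌋ = 1437
Train = 4791 - 1437 = 3354

Train: 3354, Test: 1437


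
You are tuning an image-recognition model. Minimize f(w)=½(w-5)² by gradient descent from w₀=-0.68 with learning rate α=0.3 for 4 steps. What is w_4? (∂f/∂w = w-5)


step 1: grad = -0.68-5 = -5.68; w = -0.68 - 0.3·(-5.68) = 1.024
step 2: grad = 1.024-5 = -3.976; w = 1.024 - 0.3·(-3.976) = 2.2168
step 3: grad = 2.2168-5 = -2.7832; w = 2.2168 - 0.3·(-2.7832) = 3.05176
step 4: grad = 3.05176-5 = -1.94824; w = 3.05176 - 0.3·(-1.94824) = 3.636232

3.636232


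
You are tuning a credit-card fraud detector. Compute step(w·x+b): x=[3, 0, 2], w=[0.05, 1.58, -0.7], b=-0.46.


z = (3)·(0.05) + (0)·(1.58) + (2)·(-0.7) - 0.46
  = -1.71
step(z) = 0 (z<0)

0


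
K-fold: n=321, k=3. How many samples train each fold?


Fold size = 321/3 = 107
Training per fold = 321 - 107 = 214

214


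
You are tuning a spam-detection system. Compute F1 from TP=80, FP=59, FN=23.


Precision = 80/139 = 0.5755
Recall = 80/103 = 0.7767
F1 = 2·P·R/(P+R) = 2·TP/(2·TP+FP+FN) = 160/(160+59+23) = 160/242 = 0.6612

0.6612


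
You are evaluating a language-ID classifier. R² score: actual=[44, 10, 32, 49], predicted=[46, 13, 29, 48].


ȳ = 33.75
SS_res = Σ(y-ŷ)² = 23
SS_tot = Σ(y-ȳ)² = 904.75
R² = 1 - SS_res/SS_tot = 1 - 0.0254 = 0.9746

0.9746


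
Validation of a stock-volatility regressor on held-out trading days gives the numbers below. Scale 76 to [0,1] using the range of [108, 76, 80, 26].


min=26, max=108
(76-26)/(108-26) = 50/82 = 0.6098

0.6098


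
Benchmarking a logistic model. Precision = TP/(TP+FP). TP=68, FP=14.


Precision = TP/(TP+FP)
= 68/(68+14)
= 68/82 = 82.93%

82.93%


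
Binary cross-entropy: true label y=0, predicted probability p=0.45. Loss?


BCE = -[y·ln(p) + (1-y)·ln(1-p)]
= -0 - 1·ln(1-0.45)
= -ln(0.55) = 0.5978

0.5978


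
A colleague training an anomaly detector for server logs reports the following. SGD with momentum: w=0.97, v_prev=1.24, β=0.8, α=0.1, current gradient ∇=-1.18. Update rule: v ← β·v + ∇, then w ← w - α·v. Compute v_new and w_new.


v_new = 0.8·1.24 - 1.18 = 0.992 - 1.18 = -0.188
w_new = 0.97 - 0.1·-0.188 = 0.97 + 0.0188 = 0.9888

v_new=-0.188, w_new=0.9888


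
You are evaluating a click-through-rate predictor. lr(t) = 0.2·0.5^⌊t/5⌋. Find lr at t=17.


n_drops = ⌊17/5⌋ = 3
lr = 0.2·0.5^3 = 0.2·0.125 = 0.025

0.025


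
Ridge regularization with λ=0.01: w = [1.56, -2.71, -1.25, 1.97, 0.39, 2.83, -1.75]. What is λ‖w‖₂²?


‖w‖₂² = (1.56)² + (-2.71)² + (-1.25)² + (1.97)² + (0.39)² + (2.83)² + (-1.75)²
     = 2.4336 + 7.3441 + 1.5625 + 3.8809 + 0.1521 + 8.0089 + 3.0625
     = 26.4446
λ·‖w‖₂² = 0.01·26.4446 = 0.264446

0.264446


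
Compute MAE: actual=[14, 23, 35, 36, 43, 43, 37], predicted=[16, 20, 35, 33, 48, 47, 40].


Absolute errors: |14-16|=2, |23-20|=3, |35-35|=0, |36-33|=3, |43-48|=5, |43-47|=4, |37-40|=3
Sum = 20
MAE = 20/7 = 20/7

20/7


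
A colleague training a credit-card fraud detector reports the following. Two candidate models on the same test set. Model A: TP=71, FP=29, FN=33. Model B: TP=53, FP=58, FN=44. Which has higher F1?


Model A: P=71/100=0.71, R=71/104=0.6827, F1=2PR/(P+R)=2TP/(2TP+FP+FN)=142/204=0.6961
Model B: P=53/111=0.4775, R=53/97=0.5464, F1=2PR/(P+R)=2TP/(2TP+FP+FN)=106/208=0.5096
0.6961 > 0.5096 → Model A

Model A


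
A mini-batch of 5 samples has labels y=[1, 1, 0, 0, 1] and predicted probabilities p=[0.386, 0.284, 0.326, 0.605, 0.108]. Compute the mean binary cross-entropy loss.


L[0] = -ln(0.386) = 0.9519
L[1] = -ln(0.284) = 1.2588
L[2] = -ln(1-0.326) = -ln(0.674) = 0.3945
L[3] = -ln(1-0.605) = -ln(0.395) = 0.9289
L[4] = -ln(0.108) = 2.2256
mean = (0.9519 + 1.2588 + 0.3945 + 0.9289 + 2.2256)/5 = 1.1519

1.1519


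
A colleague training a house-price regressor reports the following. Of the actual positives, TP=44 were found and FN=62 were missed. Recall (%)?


Recall = TP/(TP+FN)
= 44/(44+62)
= 44/106 = 41.51%

41.51%


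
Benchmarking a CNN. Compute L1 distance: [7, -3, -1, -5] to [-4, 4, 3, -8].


d = |7+ 4| + |-3-4| + |-1-3| + |-5+ 8|
  = 11 + 7 + 4 + 3
  = 25

25


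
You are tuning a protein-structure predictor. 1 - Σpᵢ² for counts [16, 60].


Probabilities: [16/76, 60/76] ≈ [0.2105, 0.7895]
Σpᵢ² = (256 + 3600)/76² = 3856/5776
Gini = 1 - Σpᵢ² = 1 - 3856/5776 = 0.3324

0.3324


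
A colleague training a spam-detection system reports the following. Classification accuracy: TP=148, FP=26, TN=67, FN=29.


Accuracy = (TP+TN)/(TP+TN+FP+FN)
= (148+67)/(270)
= 215/270 = 79.63%

79.63%


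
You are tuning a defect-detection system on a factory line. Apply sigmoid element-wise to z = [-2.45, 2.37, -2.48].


σ(-2.45) = 1/(1+e^2.45) = 0.0794
σ(2.37) = 1/(1+e^-2.37) = 0.9145
σ(-2.48) = 1/(1+e^2.48) = 0.0773
result = [0.0794, 0.9145, 0.0773]

[0.0794, 0.9145, 0.0773]


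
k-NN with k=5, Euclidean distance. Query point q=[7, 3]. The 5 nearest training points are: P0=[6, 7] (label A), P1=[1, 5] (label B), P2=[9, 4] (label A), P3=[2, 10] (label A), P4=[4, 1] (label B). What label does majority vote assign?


d(q,P0) = 4.1231  (label A)
d(q,P1) = 6.3246  (label B)
d(q,P2) = 2.2361  (label A)
d(q,P3) = 8.6023  (label A)
d(q,P4) = 3.6056  (label B)
Votes: A=3, B=2
Majority → A

A


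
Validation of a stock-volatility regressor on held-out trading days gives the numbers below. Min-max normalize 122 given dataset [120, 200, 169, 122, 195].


min=120, max=200
(122-120)/(200-120) = 2/80 = 0.025

0.025


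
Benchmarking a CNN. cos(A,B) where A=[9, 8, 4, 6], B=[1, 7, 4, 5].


A·B = 9·1 + 8·7 + 4·4 + 6·5 = 111
‖A‖ = √197 = 14.0357, ‖B‖ = √91 = 9.5394
cos = 111/(√197·√91) = 111/√17927 = 0.829

0.829


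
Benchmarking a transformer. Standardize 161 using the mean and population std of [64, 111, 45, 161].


μ = 95.25, σ = 44.9242
z = (161 - 95.25)/44.9242 = 1.4636

1.4636


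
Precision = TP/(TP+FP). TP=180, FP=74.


Precision = TP/(TP+FP)
= 180/(180+74)
= 180/254 = 70.87%

70.87%


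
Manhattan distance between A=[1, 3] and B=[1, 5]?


d = |1-1| + |3-5|
  = 0 + 2
  = 2

2


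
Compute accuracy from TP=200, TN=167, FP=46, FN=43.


Accuracy = (TP+TN)/(TP+TN+FP+FN)
= (200+167)/(456)
= 367/456 = 80.48%

80.48%


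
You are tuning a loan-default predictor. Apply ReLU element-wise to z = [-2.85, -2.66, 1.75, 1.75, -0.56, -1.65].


ReLU(-2.85) = max(0, -2.85) = 0.0
ReLU(-2.66) = max(0, -2.66) = 0.0
ReLU(1.75) = max(0, 1.75) = 1.75
ReLU(1.75) = max(0, 1.75) = 1.75
ReLU(-0.56) = max(0, -0.56) = 0.0
ReLU(-1.65) = max(0, -1.65) = 0.0
result = [0.0, 0.0, 1.75, 1.75, 0.0, 0.0]

[0.0, 0.0, 1.75, 1.75, 0.0, 0.0]


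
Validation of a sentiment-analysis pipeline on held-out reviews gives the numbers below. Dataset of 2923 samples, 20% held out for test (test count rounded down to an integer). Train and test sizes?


Test = ⌊2923·20/100⌋ = 584
Train = 2923 - 584 = 2339

Train: 2339, Test: 584


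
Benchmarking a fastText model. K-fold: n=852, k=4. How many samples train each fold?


Fold size = 852/4 = 213
Training per fold = 852 - 213 = 639

639


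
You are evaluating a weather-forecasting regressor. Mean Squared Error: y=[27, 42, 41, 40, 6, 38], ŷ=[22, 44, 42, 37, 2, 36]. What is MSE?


Squared errors: (27-22)²=25, (42-44)²=4, (41-42)²=1, (40-37)²=9, (6-2)²=16, (38-36)²=4
Sum = 59
MSE = 59/6 = 59/6

59/6


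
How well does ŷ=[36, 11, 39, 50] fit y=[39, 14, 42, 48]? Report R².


ȳ = 35.75
SS_res = Σ(y-ŷ)² = 31
SS_tot = Σ(y-ȳ)² = 672.75
R² = 1 - SS_res/SS_tot = 1 - 0.0461 = 0.9539

0.9539


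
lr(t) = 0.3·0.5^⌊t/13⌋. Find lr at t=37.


n_drops = ⌊37/13⌋ = 2
lr = 0.3·0.5^2 = 0.3·0.25 = 0.075

0.075


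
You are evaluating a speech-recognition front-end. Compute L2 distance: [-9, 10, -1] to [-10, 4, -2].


d = √((-9+ 10)² + (10-4)² + (-1+ 2)²)
  = √(1 + 36 + 1)
  = √38 = 6.1644

6.1644


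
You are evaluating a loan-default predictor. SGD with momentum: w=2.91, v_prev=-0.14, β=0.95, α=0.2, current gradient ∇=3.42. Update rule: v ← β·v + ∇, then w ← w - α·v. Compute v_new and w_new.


v_new = 0.95·-0.14 + 3.42 = -0.133 + 3.42 = 3.287
w_new = 2.91 - 0.2·3.287 = 2.91 - 0.6574 = 2.2526

v_new=3.287, w_new=2.2526


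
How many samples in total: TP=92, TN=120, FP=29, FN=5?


Total = TP + TN + FP + FN
= 92 + 120 + 29 + 5
= 246
(Predicted positive: 121, predicted negative: 125)

246


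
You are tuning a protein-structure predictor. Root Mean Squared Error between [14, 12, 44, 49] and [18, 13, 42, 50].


MSE = 22/4 = 5.5
RMSE = √(22/4) = 2.3452

2.3452


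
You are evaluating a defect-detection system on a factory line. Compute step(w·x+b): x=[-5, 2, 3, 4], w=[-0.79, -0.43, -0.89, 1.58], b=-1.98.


z = (-5)·(-0.79) + (2)·(-0.43) + (3)·(-0.89) + (4)·(1.58) - 1.98
  = 4.76
step(z) = 1 (z≥0)

1


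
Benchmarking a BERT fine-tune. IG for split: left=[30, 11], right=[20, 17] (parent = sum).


Parent = [50, 28], H_parent = 0.9418
H_left = 0.839 (n=41), H_right = 0.9953 (n=37)
H_children = (41/78)·0.839 + (37/78)·0.9953 = 0.9131
IG = 0.9418 - 0.9131 = 0.0287

0.0287


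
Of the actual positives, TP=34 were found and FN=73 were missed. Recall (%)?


Recall = TP/(TP+FN)
= 34/(34+73)
= 34/107 = 31.78%

31.78%


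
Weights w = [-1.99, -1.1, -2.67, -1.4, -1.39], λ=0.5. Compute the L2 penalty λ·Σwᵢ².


‖w‖₂² = (-1.99)² + (-1.1)² + (-2.67)² + (-1.4)² + (-1.39)²
     = 3.9601 + 1.21 + 7.1289 + 1.96 + 1.9321
     = 16.1911
λ·‖w‖₂² = 0.5·16.1911 = 8.09555

8.09555


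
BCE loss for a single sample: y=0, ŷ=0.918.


BCE = -[y·ln(p) + (1-y)·ln(1-p)]
= -0 - 1·ln(1-0.918)
= -ln(0.082) = 2.501

2.501


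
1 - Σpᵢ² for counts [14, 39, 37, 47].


Probabilities: [14/137, 39/137, 37/137, 47/137] ≈ [0.1022, 0.2847, 0.2701, 0.3431]
Σpᵢ² = (196 + 1521 + 1369 + 2209)/137² = 5295/18769
Gini = 1 - Σpᵢ² = 1 - 5295/18769 = 0.7179

0.7179


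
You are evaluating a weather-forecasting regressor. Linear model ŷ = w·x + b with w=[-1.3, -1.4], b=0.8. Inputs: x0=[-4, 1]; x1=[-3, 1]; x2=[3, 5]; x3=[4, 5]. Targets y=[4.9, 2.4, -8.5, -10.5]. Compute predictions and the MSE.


ŷ0 = (-1.3)·(-4) + (-1.4)·(1) + 0.8 = 4.6
ŷ1 = (-1.3)·(-3) + (-1.4)·(1) + 0.8 = 3.3
ŷ2 = (-1.3)·(3) + (-1.4)·(5) + 0.8 = -10.1
ŷ3 = (-1.3)·(4) + (-1.4)·(5) + 0.8 = -11.4
errors² = [0.09, 0.81, 2.56, 0.81]
MSE = 4.2700/4 = 1.0675

1.0675


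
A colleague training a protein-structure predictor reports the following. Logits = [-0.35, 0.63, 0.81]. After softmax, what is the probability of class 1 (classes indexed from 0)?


Exponentials: e^-0.35=0.7047, e^0.63=1.8776, e^0.81=2.2479
Sum = 4.8302
Softmax = [0.1459, 0.3887, 0.4654]
p[1] = 1.8776/4.8302 = 0.3887

0.3887


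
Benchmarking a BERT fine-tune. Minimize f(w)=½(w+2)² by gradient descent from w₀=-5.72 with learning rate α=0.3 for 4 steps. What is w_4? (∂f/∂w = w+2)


step 1: grad = -5.72+2 = -3.72; w = -5.72 - 0.3·(-3.72) = -4.604
step 2: grad = -4.604+2 = -2.604; w = -4.604 - 0.3·(-2.604) = -3.8228
step 3: grad = -3.8228+2 = -1.8228; w = -3.8228 - 0.3·(-1.8228) = -3.27596
step 4: grad = -3.27596+2 = -1.27596; w = -3.27596 - 0.3·(-1.27596) = -2.893172

-2.893172


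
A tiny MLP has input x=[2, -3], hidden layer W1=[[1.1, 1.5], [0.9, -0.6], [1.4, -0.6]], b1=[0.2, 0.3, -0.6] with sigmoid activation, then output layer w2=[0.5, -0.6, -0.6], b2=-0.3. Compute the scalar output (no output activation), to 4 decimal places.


z1[0] = (1.1)·(2) + (1.5)·(-3) + 0.2 = -2.1
z1[1] = (0.9)·(2) + (-0.6)·(-3) + 0.3 = 3.9
z1[2] = (1.4)·(2) + (-0.6)·(-3) - 0.6 = 4.0
h = sigmoid(z1) = [0.1091, 0.9802, 0.982]
output = (0.5)·(0.1091) + (-0.6)·(0.9802) + (-0.6)·(0.982) - 0.3 = -1.4228

-1.4228


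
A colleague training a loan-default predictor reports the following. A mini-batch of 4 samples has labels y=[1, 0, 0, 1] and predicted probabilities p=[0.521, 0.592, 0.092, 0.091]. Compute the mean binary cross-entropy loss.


L[0] = -ln(0.521) = 0.652
L[1] = -ln(1-0.592) = -ln(0.408) = 0.8965
L[2] = -ln(1-0.092) = -ln(0.908) = 0.0965
L[3] = -ln(0.091) = 2.3969
mean = (0.652 + 0.8965 + 0.0965 + 2.3969)/4 = 1.0105

1.0105


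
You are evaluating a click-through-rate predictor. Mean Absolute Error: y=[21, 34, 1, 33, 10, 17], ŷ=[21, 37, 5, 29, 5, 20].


Absolute errors: |21-21|=0, |34-37|=3, |1-5|=4, |33-29|=4, |10-5|=5, |17-20|=3
Sum = 19
MAE = 19/6 = 19/6

19/6


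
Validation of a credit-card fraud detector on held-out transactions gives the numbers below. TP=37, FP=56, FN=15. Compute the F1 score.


Precision = 37/93 = 0.3978
Recall = 37/52 = 0.7115
F1 = 2·P·R/(P+R) = 2·TP/(2·TP+FP+FN) = 74/(74+56+15) = 74/145 = 0.5103

0.5103


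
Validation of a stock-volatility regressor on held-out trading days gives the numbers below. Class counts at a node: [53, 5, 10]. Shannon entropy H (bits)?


Probabilities: [53/68, 5/68, 10/68] ≈ [0.7794, 0.0735, 0.1471]
H = -((53/68)·log₂(53/68) + (5/68)·log₂(5/68) + (10/68)·log₂(10/68))
  = 0.9638 bits

0.9638 bits


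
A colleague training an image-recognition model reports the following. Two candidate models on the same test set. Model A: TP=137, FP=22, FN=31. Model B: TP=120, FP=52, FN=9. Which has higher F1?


Model A: P=137/159=0.8616, R=137/168=0.8155, F1=2PR/(P+R)=2TP/(2TP+FP+FN)=274/327=0.8379
Model B: P=120/172=0.6977, R=120/129=0.9302, F1=2PR/(P+R)=2TP/(2TP+FP+FN)=240/301=0.7973
0.8379 > 0.7973 → Model A

Model A


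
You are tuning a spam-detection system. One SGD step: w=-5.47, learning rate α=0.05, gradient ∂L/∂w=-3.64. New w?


w_new = w - α·∇
= -5.47 - 0.05·-3.64
= -5.47 + 0.182
= -5.288

-5.288


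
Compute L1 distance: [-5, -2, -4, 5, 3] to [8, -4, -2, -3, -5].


d = |-5-8| + |-2+ 4| + |-4+ 2| + |5+ 3| + |3+ 5|
  = 13 + 2 + 2 + 8 + 8
  = 33

33


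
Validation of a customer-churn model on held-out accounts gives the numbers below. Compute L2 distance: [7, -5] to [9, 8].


d = √((7-9)² + (-5-8)²)
  = √(4 + 169)
  = √173 = 13.1529

13.1529


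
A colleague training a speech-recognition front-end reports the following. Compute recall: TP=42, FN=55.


Recall = TP/(TP+FN)
= 42/(42+55)
= 42/97 = 43.3%

43.3%


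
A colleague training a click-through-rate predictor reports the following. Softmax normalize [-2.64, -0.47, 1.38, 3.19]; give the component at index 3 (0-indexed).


Exponentials: e^-2.64=0.0714, e^-0.47=0.625, e^1.38=3.9749, e^3.19=24.2884
Sum = 28.9597
Softmax = [0.0025, 0.0216, 0.1373, 0.8387]
p[3] = 24.2884/28.9597 = 0.8387

0.8387


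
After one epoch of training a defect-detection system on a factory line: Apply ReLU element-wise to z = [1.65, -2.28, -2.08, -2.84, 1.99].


ReLU(1.65) = max(0, 1.65) = 1.65
ReLU(-2.28) = max(0, -2.28) = 0.0
ReLU(-2.08) = max(0, -2.08) = 0.0
ReLU(-2.84) = max(0, -2.84) = 0.0
ReLU(1.99) = max(0, 1.99) = 1.99
result = [1.65, 0.0, 0.0, 0.0, 1.99]

[1.65, 0.0, 0.0, 0.0, 1.99]


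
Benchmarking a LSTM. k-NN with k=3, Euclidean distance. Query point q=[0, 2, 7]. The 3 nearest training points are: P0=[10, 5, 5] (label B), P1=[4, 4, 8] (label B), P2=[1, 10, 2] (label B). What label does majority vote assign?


d(q,P0) = 10.6301  (label B)
d(q,P1) = 4.5826  (label B)
d(q,P2) = 9.4868  (label B)
Votes: A=0, B=3
Majority → B

B


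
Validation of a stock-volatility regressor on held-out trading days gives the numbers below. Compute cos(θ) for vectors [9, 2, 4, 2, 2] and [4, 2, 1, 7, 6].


A·B = 9·4 + 2·2 + 4·1 + 2·7 + 2·6 = 70
‖A‖ = √109 = 10.4403, ‖B‖ = √106 = 10.2956
cos = 70/(√109·√106) = 70/√11554 = 0.6512

0.6512


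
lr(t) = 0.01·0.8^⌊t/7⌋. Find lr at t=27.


n_drops = ⌊27/7⌋ = 3
lr = 0.01·0.8^3 = 0.01·0.512 = 0.00512

0.00512


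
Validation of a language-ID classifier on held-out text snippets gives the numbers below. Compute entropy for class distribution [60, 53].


Probabilities: [60/113, 53/113] ≈ [0.531, 0.469]
H = -((60/113)·log₂(60/113) + (53/113)·log₂(53/113))
  = 0.9972 bits

0.9972 bits


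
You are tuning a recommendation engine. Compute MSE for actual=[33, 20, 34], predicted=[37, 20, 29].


Squared errors: (33-37)²=16, (20-20)²=0, (34-29)²=25
Sum = 41
MSE = 41/3 = 41/3

41/3


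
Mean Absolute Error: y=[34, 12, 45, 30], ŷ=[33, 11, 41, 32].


Absolute errors: |34-33|=1, |12-11|=1, |45-41|=4, |30-32|=2
Sum = 8
MAE = 8/4 = 2

2


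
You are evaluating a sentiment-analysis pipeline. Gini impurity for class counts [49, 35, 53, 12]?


Probabilities: [49/149, 35/149, 53/149, 12/149] ≈ [0.3289, 0.2349, 0.3557, 0.0805]
Σpᵢ² = (2401 + 1225 + 2809 + 144)/149² = 6579/22201
Gini = 1 - Σpᵢ² = 1 - 6579/22201 = 0.7037

0.7037


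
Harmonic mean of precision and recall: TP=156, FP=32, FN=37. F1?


Precision = 156/188 = 0.8298
Recall = 156/193 = 0.8083
F1 = 2·P·R/(P+R) = 2·TP/(2·TP+FP+FN) = 312/(312+32+37) = 312/381 = 0.8189

0.8189


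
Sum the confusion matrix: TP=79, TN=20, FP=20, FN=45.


Total = TP + TN + FP + FN
= 79 + 20 + 20 + 45
= 164
(Predicted positive: 99, predicted negative: 65)

164


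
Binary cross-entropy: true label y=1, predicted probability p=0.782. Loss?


BCE = -[y·ln(p) + (1-y)·ln(1-p)]
= -1·ln(0.782) - 0
= -ln(0.782) = 0.2459

0.2459


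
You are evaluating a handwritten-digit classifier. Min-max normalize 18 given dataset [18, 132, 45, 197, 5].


min=5, max=197
(18-5)/(197-5) = 13/192 = 0.0677

0.0677


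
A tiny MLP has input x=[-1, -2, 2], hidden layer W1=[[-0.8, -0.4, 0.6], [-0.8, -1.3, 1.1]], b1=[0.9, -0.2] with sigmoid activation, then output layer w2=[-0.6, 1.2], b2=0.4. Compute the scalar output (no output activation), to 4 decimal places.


z1[0] = (-0.8)·(-1) + (-0.4)·(-2) + (0.6)·(2) + 0.9 = 3.7
z1[1] = (-0.8)·(-1) + (-1.3)·(-2) + (1.1)·(2) - 0.2 = 5.4
h = sigmoid(z1) = [0.9759, 0.9955]
output = (-0.6)·(0.9759) + (1.2)·(0.9955) + 0.4 = 1.0091

1.0091


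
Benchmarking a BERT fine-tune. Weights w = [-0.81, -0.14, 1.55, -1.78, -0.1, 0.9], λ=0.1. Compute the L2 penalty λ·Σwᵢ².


‖w‖₂² = (-0.81)² + (-0.14)² + (1.55)² + (-1.78)² + (-0.1)² + (0.9)²
     = 0.6561 + 0.0196 + 2.4025 + 3.1684 + 0.01 + 0.81
     = 7.0666
λ·‖w‖₂² = 0.1·7.0666 = 0.70666

0.70666


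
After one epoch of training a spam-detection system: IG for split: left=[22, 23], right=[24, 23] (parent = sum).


Parent = [46, 46], H_parent = 1
H_left = 0.9996 (n=45), H_right = 0.9997 (n=47)
H_children = (45/92)·0.9996 + (47/92)·0.9997 = 0.9997
IG = 1 - 0.9997 = 0.0003

0.0003


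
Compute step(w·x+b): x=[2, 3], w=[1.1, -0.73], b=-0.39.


z = (2)·(1.1) + (3)·(-0.73) - 0.39
  = -0.38
step(z) = 0 (z<0)

0


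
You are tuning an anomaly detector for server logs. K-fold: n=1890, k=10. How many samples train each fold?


Fold size = 1890/10 = 189
Training per fold = 1890 - 189 = 1701

1701


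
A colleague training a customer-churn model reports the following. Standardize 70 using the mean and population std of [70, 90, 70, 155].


μ = 96.25, σ = 34.8882
z = (70 - 96.25)/34.8882 = -0.7524

-0.7524


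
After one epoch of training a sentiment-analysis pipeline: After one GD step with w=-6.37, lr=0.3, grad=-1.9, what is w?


w_new = w - α·∇
= -6.37 - 0.3·-1.9
= -6.37 + 0.57
= -5.8

-5.8


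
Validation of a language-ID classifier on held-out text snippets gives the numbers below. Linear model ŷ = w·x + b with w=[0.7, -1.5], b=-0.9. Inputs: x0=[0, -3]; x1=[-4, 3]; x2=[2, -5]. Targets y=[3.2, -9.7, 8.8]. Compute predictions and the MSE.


ŷ0 = (0.7)·(0) + (-1.5)·(-3) - 0.9 = 3.6
ŷ1 = (0.7)·(-4) + (-1.5)·(3) - 0.9 = -8.2
ŷ2 = (0.7)·(2) + (-1.5)·(-5) - 0.9 = 8.0
errors² = [0.16, 2.25, 0.64]
MSE = 3.0500/3 = 1.0167

1.0167


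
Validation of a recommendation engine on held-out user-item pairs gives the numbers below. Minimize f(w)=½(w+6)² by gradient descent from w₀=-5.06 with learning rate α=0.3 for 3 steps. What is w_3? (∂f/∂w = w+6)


step 1: grad = -5.06+6 = 0.94; w = -5.06 - 0.3·(0.94) = -5.342
step 2: grad = -5.342+6 = 0.658; w = -5.342 - 0.3·(0.658) = -5.5394
step 3: grad = -5.5394+6 = 0.4606; w = -5.5394 - 0.3·(0.4606) = -5.67758

-5.67758


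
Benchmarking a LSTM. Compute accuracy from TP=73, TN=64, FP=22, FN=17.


Accuracy = (TP+TN)/(TP+TN+FP+FN)
= (73+64)/(176)
= 137/176 = 77.84%

77.84%


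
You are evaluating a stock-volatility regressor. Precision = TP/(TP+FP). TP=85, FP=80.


Precision = TP/(TP+FP)
= 85/(85+80)
= 85/165 = 51.52%

51.52%


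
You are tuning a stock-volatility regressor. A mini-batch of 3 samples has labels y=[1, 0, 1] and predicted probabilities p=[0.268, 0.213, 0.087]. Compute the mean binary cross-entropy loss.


L[0] = -ln(0.268) = 1.3168
L[1] = -ln(1-0.213) = -ln(0.787) = 0.2395
L[2] = -ln(0.087) = 2.4418
mean = (1.3168 + 0.2395 + 2.4418)/3 = 1.3327

1.3327


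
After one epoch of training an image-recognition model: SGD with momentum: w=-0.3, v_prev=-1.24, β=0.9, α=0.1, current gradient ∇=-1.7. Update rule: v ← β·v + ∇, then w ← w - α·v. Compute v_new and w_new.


v_new = 0.9·-1.24 - 1.7 = -1.116 - 1.7 = -2.816
w_new = -0.3 - 0.1·-2.816 = -0.3 + 0.2816 = -0.0184

v_new=-2.816, w_new=-0.0184


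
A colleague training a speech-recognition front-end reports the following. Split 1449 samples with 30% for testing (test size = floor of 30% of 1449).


Test = ⌊1449·30/100⌋ = 434
Train = 1449 - 434 = 1015

Train: 1015, Test: 434


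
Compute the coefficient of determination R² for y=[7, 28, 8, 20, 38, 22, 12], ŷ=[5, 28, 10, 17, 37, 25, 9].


ȳ = 19.2857
SS_res = Σ(y-ŷ)² = 36
SS_tot = Σ(y-ȳ)² = 765.43
R² = 1 - SS_res/SS_tot = 1 - 0.047 = 0.953

0.953


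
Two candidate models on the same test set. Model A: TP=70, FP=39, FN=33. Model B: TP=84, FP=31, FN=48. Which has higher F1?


Model A: P=70/109=0.6422, R=70/103=0.6796, F1=2PR/(P+R)=2TP/(2TP+FP+FN)=140/212=0.6604
Model B: P=84/115=0.7304, R=84/132=0.6364, F1=2PR/(P+R)=2TP/(2TP+FP+FN)=168/247=0.6802
0.6604 < 0.6802 → Model B

Model B


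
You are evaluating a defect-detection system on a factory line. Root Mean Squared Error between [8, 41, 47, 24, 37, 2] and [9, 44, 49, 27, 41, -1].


MSE = 48/6 = 8
RMSE = √(48/6) = 2.8284

2.8284


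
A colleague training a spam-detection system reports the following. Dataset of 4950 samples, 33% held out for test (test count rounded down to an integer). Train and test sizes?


Test = ⌊4950·33/100⌋ = 1633
Train = 4950 - 1633 = 3317

Train: 3317, Test: 1633


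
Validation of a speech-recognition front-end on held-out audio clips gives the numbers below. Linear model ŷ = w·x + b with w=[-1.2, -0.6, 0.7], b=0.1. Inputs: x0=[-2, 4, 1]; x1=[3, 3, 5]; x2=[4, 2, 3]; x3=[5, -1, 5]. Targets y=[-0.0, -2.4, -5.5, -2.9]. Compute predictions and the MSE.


ŷ0 = (-1.2)·(-2) + (-0.6)·(4) + (0.7)·(1) + 0.1 = 0.8
ŷ1 = (-1.2)·(3) + (-0.6)·(3) + (0.7)·(5) + 0.1 = -1.8
ŷ2 = (-1.2)·(4) + (-0.6)·(2) + (0.7)·(3) + 0.1 = -3.8
ŷ3 = (-1.2)·(5) + (-0.6)·(-1) + (0.7)·(5) + 0.1 = -1.8
errors² = [0.64, 0.36, 2.89, 1.21]
MSE = 5.1000/4 = 1.275

1.275


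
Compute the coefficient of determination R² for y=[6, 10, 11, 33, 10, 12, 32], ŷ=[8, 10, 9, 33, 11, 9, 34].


ȳ = 16.2857
SS_res = Σ(y-ŷ)² = 22
SS_tot = Σ(y-ȳ)² = 757.43
R² = 1 - SS_res/SS_tot = 1 - 0.029 = 0.971

0.971


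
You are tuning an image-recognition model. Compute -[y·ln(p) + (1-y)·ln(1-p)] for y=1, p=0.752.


BCE = -[y·ln(p) + (1-y)·ln(1-p)]
= -1·ln(0.752) - 0
= -ln(0.752) = 0.285

0.285


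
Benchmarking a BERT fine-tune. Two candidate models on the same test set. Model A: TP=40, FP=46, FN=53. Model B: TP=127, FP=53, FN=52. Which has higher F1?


Model A: P=40/86=0.4651, R=40/93=0.4301, F1=2PR/(P+R)=2TP/(2TP+FP+FN)=80/179=0.4469
Model B: P=127/180=0.7056, R=127/179=0.7095, F1=2PR/(P+R)=2TP/(2TP+FP+FN)=254/359=0.7075
0.4469 < 0.7075 → Model B

Model B


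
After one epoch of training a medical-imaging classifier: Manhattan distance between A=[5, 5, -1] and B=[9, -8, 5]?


d = |5-9| + |5+ 8| + |-1-5|
  = 4 + 13 + 6
  = 23

23


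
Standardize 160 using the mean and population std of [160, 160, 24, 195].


μ = 134.75, σ = 65.5186
z = (160 - 134.75)/65.5186 = 0.3854

0.3854


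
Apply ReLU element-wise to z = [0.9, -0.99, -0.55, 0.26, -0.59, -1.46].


ReLU(0.9) = max(0, 0.9) = 0.9
ReLU(-0.99) = max(0, -0.99) = 0.0
ReLU(-0.55) = max(0, -0.55) = 0.0
ReLU(0.26) = max(0, 0.26) = 0.26
ReLU(-0.59) = max(0, -0.59) = 0.0
ReLU(-1.46) = max(0, -1.46) = 0.0
result = [0.9, 0.0, 0.0, 0.26, 0.0, 0.0]

[0.9, 0.0, 0.0, 0.26, 0.0, 0.0]


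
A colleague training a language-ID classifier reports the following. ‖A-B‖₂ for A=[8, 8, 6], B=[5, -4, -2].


d = √((8-5)² + (8+ 4)² + (6+ 2)²)
  = √(9 + 144 + 64)
  = √217 = 14.7309

14.7309


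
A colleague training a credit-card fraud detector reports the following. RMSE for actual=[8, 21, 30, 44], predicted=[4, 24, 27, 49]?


MSE = 59/4 = 14.75
RMSE = √(59/4) = 3.8406

3.8406


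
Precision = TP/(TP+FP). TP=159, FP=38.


Precision = TP/(TP+FP)
= 159/(159+38)
= 159/197 = 80.71%

80.71%


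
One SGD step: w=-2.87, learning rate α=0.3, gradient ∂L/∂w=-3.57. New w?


w_new = w - α·∇
= -2.87 - 0.3·-3.57
= -2.87 + 1.071
= -1.799

-1.799


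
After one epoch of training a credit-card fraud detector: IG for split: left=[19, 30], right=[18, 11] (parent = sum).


Parent = [37, 41], H_parent = 0.9981
H_left = 0.9633 (n=49), H_right = 0.9576 (n=29)
H_children = (49/78)·0.9633 + (29/78)·0.9576 = 0.9612
IG = 0.9981 - 0.9612 = 0.0369

0.0369


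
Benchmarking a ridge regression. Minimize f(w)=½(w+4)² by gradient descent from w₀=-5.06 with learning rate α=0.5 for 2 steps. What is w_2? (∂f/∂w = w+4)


step 1: grad = -5.06+4 = -1.06; w = -5.06 - 0.5·(-1.06) = -4.53
step 2: grad = -4.53+4 = -0.53; w = -4.53 - 0.5·(-0.53) = -4.265

-4.265


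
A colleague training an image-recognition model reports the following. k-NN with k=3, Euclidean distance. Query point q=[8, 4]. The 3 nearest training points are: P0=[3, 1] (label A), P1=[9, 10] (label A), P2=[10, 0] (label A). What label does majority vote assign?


d(q,P0) = 5.831  (label A)
d(q,P1) = 6.0828  (label A)
d(q,P2) = 4.4721  (label A)
Votes: A=3, B=0
Majority → A

A


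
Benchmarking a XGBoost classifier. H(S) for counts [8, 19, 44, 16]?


Probabilities: [8/87, 19/87, 44/87, 16/87] ≈ [0.092, 0.2184, 0.5057, 0.1839]
H = -((8/87)·log₂(8/87) + (19/87)·log₂(19/87) + (44/87)·log₂(44/87) + (16/87)·log₂(16/87))
  = 1.7426 bits

1.7426 bits
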